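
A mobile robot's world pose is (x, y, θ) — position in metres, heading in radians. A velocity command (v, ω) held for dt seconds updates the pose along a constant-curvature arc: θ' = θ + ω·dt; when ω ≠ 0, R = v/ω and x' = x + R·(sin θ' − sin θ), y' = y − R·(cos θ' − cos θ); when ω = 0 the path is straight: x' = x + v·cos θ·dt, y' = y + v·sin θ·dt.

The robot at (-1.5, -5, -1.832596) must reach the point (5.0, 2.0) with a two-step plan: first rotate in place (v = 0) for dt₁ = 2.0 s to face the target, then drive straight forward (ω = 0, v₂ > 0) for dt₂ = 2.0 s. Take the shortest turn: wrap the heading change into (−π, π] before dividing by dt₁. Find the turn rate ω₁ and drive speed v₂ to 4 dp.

ω₁ = 1.3275, v₂ = 4.7762

heading to target = atan2(2−-5, 5−-1.5) = 0.8224
Δθ = wrap(0.8224 − -1.8326) = 2.6550; ω₁ = Δθ/dt₁ = 1.3275
distance = √((5−-1.5)² + (2−-5)²) = 9.5525; v₂ = distance/dt₂ = 4.7762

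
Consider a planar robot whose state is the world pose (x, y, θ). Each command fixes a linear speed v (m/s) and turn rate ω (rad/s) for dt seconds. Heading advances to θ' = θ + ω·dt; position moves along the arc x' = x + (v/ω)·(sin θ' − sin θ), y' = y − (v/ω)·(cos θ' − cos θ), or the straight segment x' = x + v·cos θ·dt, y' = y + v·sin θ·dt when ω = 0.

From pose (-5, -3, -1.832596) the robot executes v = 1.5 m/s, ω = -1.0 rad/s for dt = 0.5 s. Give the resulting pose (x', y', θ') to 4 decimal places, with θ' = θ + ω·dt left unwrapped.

(-5.3635, -3.6471, -2.3326)

θ' = -1.8326 + -1.0·0.5 = -2.3326
R = v/ω = 1.5/-1.0 = -1.5000
x' = -5 + -1.5000·(sin -2.3326 − sin -1.8326) = -5.3635
y' = -3 − -1.5000·(cos -2.3326 − cos -1.8326) = -3.6471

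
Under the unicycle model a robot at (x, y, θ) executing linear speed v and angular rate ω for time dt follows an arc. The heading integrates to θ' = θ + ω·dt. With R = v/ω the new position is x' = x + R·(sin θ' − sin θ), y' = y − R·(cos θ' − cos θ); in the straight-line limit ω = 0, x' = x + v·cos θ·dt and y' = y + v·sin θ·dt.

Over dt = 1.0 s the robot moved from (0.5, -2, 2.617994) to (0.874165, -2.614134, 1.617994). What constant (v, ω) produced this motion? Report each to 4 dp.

Δθ = 1.617994 − 2.617994 = -1.000000
ω = Δθ/dt = -1.000000/1.0 = -1.0000
R = −Δy/(cos θ' − cos θ) = 0.7500
v = R·ω = 0.7500·-1.0000 = -0.7500

v = -0.7500, ω = -1.0000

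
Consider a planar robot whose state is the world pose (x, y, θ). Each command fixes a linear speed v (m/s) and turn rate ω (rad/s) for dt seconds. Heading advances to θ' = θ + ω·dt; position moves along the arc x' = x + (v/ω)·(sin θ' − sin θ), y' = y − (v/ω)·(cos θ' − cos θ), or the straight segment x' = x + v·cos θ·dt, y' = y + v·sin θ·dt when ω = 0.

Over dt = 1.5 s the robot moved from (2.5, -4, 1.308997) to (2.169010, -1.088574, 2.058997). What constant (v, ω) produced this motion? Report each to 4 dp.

v = 2.0000, ω = 0.5000

Δθ = 2.058997 − 1.308997 = 0.750000
ω = Δθ/dt = 0.750000/1.5 = 0.5000
R = −Δy/(cos θ' − cos θ) = 4.0000
v = R·ω = 4.0000·0.5000 = 2.0000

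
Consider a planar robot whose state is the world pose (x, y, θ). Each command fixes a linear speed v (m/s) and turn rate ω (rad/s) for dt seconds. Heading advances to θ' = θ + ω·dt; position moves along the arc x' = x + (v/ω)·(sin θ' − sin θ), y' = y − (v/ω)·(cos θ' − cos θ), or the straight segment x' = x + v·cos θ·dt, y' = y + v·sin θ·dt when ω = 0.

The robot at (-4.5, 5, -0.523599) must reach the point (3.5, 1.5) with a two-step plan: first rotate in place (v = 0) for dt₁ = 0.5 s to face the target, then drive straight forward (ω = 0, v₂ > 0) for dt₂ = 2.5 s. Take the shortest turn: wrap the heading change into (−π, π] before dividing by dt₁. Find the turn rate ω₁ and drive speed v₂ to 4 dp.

heading to target = atan2(1.5−5, 3.5−-4.5) = -0.4124
Δθ = wrap(-0.4124 − -0.5236) = 0.1112; ω₁ = Δθ/dt₁ = 0.2224
distance = √((3.5−-4.5)² + (1.5−5)²) = 8.7321; v₂ = distance/dt₂ = 3.4928

ω₁ = 0.2224, v₂ = 3.4928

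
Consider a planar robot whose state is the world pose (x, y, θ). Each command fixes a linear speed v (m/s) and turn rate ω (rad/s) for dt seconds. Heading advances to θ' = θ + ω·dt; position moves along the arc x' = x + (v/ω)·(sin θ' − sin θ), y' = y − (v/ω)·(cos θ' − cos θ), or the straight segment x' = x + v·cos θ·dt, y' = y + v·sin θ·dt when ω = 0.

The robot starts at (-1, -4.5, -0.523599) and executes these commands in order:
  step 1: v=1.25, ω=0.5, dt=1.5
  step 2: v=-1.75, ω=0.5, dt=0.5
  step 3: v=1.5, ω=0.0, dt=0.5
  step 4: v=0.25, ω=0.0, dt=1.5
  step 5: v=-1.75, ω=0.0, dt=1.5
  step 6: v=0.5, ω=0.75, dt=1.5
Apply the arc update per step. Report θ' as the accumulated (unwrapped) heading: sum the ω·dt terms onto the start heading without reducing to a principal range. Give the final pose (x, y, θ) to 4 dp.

step 1: θ'=0.2264 (R=2.5000) → pose (0.8112, -4.7711, 0.2264)
step 2: θ'=0.4764 (R=-3.5000) → pose (-0.0082, -5.0715, 0.4764)
step 3: θ'=0.4764 (straight) → pose (0.6583, -4.7276, 0.4764)
step 4: θ'=0.4764 (straight) → pose (0.9915, -4.5556, 0.4764)
step 5: θ'=0.4764 (straight) → pose (-1.3412, -5.7594, 0.4764)
step 6: θ'=1.6014 (R=0.6667) → pose (-0.9806, -5.1466, 1.6014)

(-0.9806, -5.1466, 1.6014)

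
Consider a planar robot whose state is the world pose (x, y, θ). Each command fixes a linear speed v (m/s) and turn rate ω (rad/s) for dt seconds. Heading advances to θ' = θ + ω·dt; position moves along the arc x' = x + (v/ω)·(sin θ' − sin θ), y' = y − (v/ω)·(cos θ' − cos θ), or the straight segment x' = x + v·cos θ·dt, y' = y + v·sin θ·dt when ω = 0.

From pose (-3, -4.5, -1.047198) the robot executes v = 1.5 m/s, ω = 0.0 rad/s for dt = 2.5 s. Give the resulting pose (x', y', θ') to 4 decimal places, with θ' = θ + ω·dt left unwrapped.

θ' = -1.0472 + 0.0·2.5 = -1.0472
ω = 0 → straight: x' = -3 + 1.5·cos(-1.0472)·2.5 = -1.1250
y' = -4.5 + 1.5·sin(-1.0472)·2.5 = -7.7476

(-1.1250, -7.7476, -1.0472)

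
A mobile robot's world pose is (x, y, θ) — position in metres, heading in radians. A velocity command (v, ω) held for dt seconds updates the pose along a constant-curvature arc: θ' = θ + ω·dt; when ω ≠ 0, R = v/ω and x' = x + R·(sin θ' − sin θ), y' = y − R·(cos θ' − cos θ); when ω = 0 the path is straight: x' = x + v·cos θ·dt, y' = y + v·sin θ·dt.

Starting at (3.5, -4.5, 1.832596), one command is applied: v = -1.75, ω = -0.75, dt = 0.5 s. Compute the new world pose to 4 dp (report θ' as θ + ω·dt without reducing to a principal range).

(3.5646, -5.3675, 1.4576)

θ' = 1.8326 + -0.75·0.5 = 1.4576
R = v/ω = -1.75/-0.75 = 2.3333
x' = 3.5 + 2.3333·(sin 1.4576 − sin 1.8326) = 3.5646
y' = -4.5 − 2.3333·(cos 1.4576 − cos 1.8326) = -5.3675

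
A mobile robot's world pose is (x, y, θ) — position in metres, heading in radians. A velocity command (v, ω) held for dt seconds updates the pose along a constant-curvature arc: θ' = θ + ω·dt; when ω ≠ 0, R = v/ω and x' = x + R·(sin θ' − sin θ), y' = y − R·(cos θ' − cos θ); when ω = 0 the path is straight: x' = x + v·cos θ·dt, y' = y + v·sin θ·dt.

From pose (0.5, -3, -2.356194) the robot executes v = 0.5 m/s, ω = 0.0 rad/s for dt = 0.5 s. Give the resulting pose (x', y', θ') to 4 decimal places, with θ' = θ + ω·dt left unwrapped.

θ' = -2.3562 + 0.0·0.5 = -2.3562
ω = 0 → straight: x' = 0.5 + 0.5·cos(-2.3562)·0.5 = 0.3232
y' = -3 + 0.5·sin(-2.3562)·0.5 = -3.1768

(0.3232, -3.1768, -2.3562)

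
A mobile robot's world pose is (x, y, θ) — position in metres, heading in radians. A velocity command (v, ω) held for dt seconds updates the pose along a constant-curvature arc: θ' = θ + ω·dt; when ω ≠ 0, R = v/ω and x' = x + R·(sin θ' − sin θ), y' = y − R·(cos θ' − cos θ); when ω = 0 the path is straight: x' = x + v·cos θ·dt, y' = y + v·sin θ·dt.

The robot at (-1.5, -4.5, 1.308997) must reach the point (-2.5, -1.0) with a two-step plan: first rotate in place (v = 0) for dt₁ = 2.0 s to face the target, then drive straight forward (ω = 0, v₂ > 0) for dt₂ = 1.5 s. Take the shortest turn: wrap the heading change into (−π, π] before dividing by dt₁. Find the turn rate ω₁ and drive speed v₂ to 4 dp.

ω₁ = 0.2700, v₂ = 2.4267

heading to target = atan2(-1−-4.5, -2.5−-1.5) = 1.8491
Δθ = wrap(1.8491 − 1.3090) = 0.5401; ω₁ = Δθ/dt₁ = 0.2700
distance = √((-2.5−-1.5)² + (-1−-4.5)²) = 3.6401; v₂ = distance/dt₂ = 2.4267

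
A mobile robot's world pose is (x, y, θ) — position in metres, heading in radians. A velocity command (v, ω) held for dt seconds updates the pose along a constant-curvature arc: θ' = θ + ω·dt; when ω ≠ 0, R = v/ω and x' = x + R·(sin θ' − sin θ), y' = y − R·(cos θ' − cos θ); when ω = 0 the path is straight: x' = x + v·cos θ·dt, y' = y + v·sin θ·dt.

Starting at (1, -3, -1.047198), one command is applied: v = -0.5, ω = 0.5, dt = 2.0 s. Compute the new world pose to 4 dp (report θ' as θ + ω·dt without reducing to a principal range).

θ' = -1.0472 + 0.5·2.0 = -0.0472
R = v/ω = -0.5/0.5 = -1.0000
x' = 1 + -1.0000·(sin -0.0472 − sin -1.0472) = 0.1812
y' = -3 − -1.0000·(cos -0.0472 − cos -1.0472) = -2.5011

(0.1812, -2.5011, -0.0472)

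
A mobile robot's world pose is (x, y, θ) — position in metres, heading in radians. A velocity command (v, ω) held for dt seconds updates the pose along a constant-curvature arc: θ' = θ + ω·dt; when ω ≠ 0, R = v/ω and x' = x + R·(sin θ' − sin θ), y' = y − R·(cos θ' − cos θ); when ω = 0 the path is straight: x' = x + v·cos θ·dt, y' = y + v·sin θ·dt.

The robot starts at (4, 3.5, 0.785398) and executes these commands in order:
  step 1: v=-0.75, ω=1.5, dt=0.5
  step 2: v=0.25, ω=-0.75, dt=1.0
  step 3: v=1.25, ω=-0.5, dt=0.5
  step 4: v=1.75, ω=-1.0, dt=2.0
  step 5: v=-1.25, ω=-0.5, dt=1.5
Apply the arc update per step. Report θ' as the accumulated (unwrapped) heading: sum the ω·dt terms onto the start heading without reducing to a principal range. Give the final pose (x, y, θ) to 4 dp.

(7.5629, 4.2164, -2.2146)

step 1: θ'=1.5354 (R=-0.5000) → pose (3.8539, 3.1641, 1.5354)
step 2: θ'=0.7854 (R=-0.3333) → pose (3.9513, 3.3880, 0.7854)
step 3: θ'=0.5354 (R=-2.5000) → pose (4.4436, 3.7704, 0.5354)
step 4: θ'=-1.4646 (R=-1.7500) → pose (7.0766, 2.4508, -1.4646)
step 5: θ'=-2.2146 (R=2.5000) → pose (7.5629, 4.2164, -2.2146)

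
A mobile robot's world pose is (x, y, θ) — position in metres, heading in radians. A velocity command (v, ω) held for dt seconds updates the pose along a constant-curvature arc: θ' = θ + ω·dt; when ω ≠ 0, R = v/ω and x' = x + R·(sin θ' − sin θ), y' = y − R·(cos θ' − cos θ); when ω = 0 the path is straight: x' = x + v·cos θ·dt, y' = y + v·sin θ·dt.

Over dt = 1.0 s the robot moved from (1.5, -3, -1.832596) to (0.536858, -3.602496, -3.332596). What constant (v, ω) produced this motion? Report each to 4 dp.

v = 1.2500, ω = -1.5000

Δθ = -3.332596 − -1.832596 = -1.500000
ω = Δθ/dt = -1.500000/1.0 = -1.5000
R = Δx/(sin θ' − sin θ) = -0.8333
v = R·ω = -0.8333·-1.5000 = 1.2500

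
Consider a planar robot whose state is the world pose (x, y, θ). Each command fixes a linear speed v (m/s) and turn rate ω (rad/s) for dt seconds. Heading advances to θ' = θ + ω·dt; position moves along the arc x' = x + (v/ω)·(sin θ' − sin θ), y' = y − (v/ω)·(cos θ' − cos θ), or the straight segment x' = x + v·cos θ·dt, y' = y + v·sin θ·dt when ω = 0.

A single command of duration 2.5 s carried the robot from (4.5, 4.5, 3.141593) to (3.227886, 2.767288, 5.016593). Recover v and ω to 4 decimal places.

Δθ = 5.016593 − 3.141593 = 1.875000
ω = Δθ/dt = 1.875000/2.5 = 0.7500
R = −Δy/(cos θ' − cos θ) = 1.3333
v = R·ω = 1.3333·0.7500 = 1.0000

v = 1.0000, ω = 0.7500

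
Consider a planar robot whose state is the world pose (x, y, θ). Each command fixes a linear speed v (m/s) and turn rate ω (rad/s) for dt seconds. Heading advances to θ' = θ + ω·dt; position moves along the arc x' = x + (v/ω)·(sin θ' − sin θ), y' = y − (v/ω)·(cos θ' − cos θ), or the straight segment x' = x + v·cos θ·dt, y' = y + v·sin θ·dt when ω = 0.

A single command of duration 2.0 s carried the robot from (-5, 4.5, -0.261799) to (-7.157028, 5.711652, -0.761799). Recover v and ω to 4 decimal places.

v = -1.2500, ω = -0.2500

Δθ = -0.761799 − -0.261799 = -0.500000
ω = Δθ/dt = -0.500000/2.0 = -0.2500
R = Δx/(sin θ' − sin θ) = 5.0000
v = R·ω = 5.0000·-0.2500 = -1.2500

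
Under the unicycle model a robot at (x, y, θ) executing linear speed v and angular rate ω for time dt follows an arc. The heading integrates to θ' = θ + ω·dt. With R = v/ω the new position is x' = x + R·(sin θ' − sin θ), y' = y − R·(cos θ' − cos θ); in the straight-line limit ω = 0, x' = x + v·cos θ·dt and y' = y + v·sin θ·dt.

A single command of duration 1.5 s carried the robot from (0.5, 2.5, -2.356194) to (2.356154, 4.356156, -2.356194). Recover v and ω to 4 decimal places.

Δθ = -2.356194 − -2.356194 = 0.000000
ω = Δθ/dt = 0.000000/1.5 = 0.0000
ω = 0 → v = (Δx·cos θ + Δy·sin θ)/dt = -1.7500

v = -1.7500, ω = 0.0000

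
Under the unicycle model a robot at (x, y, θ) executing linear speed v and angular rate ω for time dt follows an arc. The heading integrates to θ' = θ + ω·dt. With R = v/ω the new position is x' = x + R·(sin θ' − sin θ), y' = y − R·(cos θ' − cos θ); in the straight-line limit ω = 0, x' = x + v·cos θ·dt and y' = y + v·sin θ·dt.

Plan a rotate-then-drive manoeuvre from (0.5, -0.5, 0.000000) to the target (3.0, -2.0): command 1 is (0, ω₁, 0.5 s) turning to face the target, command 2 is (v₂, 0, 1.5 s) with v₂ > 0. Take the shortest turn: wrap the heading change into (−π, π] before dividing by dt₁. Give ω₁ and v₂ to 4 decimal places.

heading to target = atan2(-2−-0.5, 3−0.5) = -0.5404
Δθ = wrap(-0.5404 − 0.0000) = -0.5404; ω₁ = Δθ/dt₁ = -1.0808
distance = √((3−0.5)² + (-2−-0.5)²) = 2.9155; v₂ = distance/dt₂ = 1.9437

ω₁ = -1.0808, v₂ = 1.9437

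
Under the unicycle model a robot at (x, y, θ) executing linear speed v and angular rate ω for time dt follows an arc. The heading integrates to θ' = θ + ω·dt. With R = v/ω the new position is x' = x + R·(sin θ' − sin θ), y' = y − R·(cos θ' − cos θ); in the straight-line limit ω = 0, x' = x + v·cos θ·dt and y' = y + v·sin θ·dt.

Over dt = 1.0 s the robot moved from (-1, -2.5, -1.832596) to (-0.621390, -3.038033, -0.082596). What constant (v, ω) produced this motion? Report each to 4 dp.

Δθ = -0.082596 − -1.832596 = 1.750000
ω = Δθ/dt = 1.750000/1.0 = 1.7500
R = −Δy/(cos θ' − cos θ) = 0.4286
v = R·ω = 0.4286·1.7500 = 0.7500

v = 0.7500, ω = 1.7500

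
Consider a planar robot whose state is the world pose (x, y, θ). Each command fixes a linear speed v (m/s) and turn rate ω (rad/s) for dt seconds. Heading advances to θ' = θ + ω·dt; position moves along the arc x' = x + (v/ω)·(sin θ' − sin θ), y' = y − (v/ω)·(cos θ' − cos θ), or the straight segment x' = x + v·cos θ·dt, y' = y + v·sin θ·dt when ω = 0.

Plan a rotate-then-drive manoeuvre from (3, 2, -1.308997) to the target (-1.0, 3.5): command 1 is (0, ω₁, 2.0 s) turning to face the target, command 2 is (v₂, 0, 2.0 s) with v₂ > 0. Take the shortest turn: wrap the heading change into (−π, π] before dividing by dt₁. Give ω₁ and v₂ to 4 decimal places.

ω₁ = -1.0957, v₂ = 2.1360

heading to target = atan2(3.5−2, -1−3) = 2.7828
Δθ = wrap(2.7828 − -1.3090) = -2.1914; ω₁ = Δθ/dt₁ = -1.0957
distance = √((-1−3)² + (3.5−2)²) = 4.2720; v₂ = distance/dt₂ = 2.1360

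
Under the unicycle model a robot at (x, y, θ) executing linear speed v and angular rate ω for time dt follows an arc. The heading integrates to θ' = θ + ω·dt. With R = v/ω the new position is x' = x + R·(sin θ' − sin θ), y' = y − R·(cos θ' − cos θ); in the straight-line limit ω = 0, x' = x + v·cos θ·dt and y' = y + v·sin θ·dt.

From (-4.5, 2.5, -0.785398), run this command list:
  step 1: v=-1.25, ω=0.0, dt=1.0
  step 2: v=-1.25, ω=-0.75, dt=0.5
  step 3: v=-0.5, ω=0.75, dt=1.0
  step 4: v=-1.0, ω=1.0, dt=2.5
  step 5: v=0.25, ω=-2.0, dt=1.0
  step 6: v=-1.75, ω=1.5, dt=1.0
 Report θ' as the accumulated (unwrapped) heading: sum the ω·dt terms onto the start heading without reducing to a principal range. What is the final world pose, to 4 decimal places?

(-8.3111, 1.8325, 1.5896)

step 1: θ'=-0.7854 (straight) → pose (-5.3839, 3.3839, -0.7854)
step 2: θ'=-1.1604 (R=1.6667) → pose (-5.7336, 3.8974, -1.1604)
step 3: θ'=-0.4104 (R=-0.6667) → pose (-6.0790, 4.2428, -0.4104)
step 4: θ'=2.0896 (R=-1.0000) → pose (-7.3464, 2.8300, 2.0896)
step 5: θ'=0.0896 (R=-0.1250) → pose (-7.2490, 3.0164, 0.0896)
step 6: θ'=1.5896 (R=-1.1667) → pose (-8.3111, 1.8325, 1.5896)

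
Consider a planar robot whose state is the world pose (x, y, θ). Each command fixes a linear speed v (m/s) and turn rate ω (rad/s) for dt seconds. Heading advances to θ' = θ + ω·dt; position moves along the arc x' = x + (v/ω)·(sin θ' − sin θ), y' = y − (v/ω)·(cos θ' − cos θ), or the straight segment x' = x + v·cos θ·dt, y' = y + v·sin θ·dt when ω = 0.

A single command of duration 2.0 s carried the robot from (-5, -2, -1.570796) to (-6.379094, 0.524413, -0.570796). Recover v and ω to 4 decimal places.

Δθ = -0.570796 − -1.570796 = 1.000000
ω = Δθ/dt = 1.000000/2.0 = 0.5000
R = −Δy/(cos θ' − cos θ) = -3.0000
v = R·ω = -3.0000·0.5000 = -1.5000

v = -1.5000, ω = 0.5000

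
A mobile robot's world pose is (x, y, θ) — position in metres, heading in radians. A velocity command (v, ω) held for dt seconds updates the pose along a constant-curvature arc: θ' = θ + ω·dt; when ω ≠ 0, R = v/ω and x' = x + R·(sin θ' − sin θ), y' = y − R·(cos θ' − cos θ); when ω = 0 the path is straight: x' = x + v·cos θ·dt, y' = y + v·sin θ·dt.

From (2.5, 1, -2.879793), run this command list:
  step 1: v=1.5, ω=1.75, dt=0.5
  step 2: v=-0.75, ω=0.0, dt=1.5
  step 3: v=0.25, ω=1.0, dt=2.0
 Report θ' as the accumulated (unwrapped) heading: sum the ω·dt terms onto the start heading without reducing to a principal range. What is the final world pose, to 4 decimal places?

(2.6429, 1.1981, -0.0048)

step 1: θ'=-2.0048 (R=0.8571) → pose (1.9442, 0.5325, -2.0048)
step 2: θ'=-2.0048 (straight) → pose (2.4172, 1.5532, -2.0048)
step 3: θ'=-0.0048 (R=0.2500) → pose (2.6429, 1.1981, -0.0048)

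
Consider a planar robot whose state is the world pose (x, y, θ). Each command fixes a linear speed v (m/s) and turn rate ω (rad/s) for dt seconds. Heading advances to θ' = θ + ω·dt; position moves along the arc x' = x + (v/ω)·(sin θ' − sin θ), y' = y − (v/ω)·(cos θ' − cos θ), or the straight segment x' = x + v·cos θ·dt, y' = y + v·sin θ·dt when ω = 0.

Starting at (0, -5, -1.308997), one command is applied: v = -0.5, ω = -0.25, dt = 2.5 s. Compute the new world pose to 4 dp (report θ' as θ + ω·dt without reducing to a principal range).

θ' = -1.3090 + -0.25·2.5 = -1.9340
R = v/ω = -0.5/-0.25 = 2.0000
x' = 0 + 2.0000·(sin -1.9340 − sin -1.3090) = 0.0623
y' = -5 − 2.0000·(cos -1.9340 − cos -1.3090) = -3.7718

(0.0623, -3.7718, -1.9340)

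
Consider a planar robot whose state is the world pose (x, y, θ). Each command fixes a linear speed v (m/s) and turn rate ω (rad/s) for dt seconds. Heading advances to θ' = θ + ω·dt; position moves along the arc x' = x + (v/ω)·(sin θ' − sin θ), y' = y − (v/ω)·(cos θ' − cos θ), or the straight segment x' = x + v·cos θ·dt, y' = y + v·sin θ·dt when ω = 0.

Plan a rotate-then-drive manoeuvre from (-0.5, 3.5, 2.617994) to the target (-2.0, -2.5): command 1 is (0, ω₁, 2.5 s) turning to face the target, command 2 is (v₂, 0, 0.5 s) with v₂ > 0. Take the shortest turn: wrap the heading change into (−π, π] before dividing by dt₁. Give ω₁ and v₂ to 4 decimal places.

ω₁ = 0.7398, v₂ = 12.3693

heading to target = atan2(-2.5−3.5, -2−-0.5) = -1.8158
Δθ = wrap(-1.8158 − 2.6180) = 1.8494; ω₁ = Δθ/dt₁ = 0.7398
distance = √((-2−-0.5)² + (-2.5−3.5)²) = 6.1847; v₂ = distance/dt₂ = 12.3693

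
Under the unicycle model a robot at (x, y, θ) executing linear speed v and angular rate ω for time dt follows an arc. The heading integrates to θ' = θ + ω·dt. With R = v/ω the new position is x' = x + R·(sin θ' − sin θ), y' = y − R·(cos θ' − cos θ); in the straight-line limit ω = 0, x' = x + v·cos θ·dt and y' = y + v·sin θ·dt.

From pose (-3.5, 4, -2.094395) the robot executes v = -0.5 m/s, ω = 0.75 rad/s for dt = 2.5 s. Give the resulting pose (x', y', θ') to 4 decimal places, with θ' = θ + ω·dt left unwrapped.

(-3.9323, 4.9840, -0.2194)

θ' = -2.0944 + 0.75·2.5 = -0.2194
R = v/ω = -0.5/0.75 = -0.6667
x' = -3.5 + -0.6667·(sin -0.2194 − sin -2.0944) = -3.9323
y' = 4 − -0.6667·(cos -0.2194 − cos -2.0944) = 4.9840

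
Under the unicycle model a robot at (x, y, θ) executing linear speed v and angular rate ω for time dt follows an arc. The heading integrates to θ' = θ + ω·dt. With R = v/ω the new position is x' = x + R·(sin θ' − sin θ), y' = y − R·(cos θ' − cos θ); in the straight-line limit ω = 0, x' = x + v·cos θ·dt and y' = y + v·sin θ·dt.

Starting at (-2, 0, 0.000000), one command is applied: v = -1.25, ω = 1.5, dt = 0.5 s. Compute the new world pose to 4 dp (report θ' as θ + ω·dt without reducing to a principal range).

θ' = 0.0000 + 1.5·0.5 = 0.7500
R = v/ω = -1.25/1.5 = -0.8333
x' = -2 + -0.8333·(sin 0.7500 − sin 0.0000) = -2.5680
y' = 0 − -0.8333·(cos 0.7500 − cos 0.0000) = -0.2236

(-2.5680, -0.2236, 0.7500)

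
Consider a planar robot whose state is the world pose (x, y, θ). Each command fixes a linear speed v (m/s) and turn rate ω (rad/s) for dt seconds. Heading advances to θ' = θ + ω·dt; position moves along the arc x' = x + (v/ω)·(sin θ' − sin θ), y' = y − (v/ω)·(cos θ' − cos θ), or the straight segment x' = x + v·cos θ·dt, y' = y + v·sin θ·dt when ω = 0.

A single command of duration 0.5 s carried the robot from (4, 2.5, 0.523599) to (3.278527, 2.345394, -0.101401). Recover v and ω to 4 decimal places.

Δθ = -0.101401 − 0.523599 = -0.625000
ω = Δθ/dt = -0.625000/0.5 = -1.2500
R = Δx/(sin θ' − sin θ) = 1.2000
v = R·ω = 1.2000·-1.2500 = -1.5000

v = -1.5000, ω = -1.2500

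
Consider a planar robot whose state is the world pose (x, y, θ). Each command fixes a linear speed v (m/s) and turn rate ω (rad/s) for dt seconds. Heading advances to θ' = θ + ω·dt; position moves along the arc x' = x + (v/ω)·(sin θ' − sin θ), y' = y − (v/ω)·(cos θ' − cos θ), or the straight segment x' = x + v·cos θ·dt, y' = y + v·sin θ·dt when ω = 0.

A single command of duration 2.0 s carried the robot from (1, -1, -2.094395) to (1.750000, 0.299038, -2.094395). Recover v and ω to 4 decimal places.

Δθ = -2.094395 − -2.094395 = 0.000000
ω = Δθ/dt = 0.000000/2.0 = 0.0000
ω = 0 → v = (Δx·cos θ + Δy·sin θ)/dt = -0.7500

v = -0.7500, ω = 0.0000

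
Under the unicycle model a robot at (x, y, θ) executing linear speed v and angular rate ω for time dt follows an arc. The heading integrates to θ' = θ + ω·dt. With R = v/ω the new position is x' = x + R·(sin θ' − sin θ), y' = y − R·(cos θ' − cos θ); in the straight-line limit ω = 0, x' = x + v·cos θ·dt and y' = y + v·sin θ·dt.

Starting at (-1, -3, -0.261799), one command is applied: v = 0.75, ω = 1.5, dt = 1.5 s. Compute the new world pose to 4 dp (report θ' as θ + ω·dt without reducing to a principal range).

θ' = -0.2618 + 1.5·1.5 = 1.9882
R = v/ω = 0.75/1.5 = 0.5000
x' = -1 + 0.5000·(sin 1.9882 − sin -0.2618) = -0.4135
y' = -3 − 0.5000·(cos 1.9882 − cos -0.2618) = -2.3143

(-0.4135, -2.3143, 1.9882)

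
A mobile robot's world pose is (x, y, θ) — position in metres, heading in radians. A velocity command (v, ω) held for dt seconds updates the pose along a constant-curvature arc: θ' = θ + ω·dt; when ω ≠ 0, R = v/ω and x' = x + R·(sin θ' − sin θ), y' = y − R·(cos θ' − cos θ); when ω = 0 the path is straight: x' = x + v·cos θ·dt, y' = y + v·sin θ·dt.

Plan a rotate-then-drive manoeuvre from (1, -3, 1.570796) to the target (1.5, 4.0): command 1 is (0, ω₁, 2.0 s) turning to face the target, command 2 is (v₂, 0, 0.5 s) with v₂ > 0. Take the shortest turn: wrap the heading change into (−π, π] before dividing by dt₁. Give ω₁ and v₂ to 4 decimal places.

ω₁ = -0.0357, v₂ = 14.0357

heading to target = atan2(4−-3, 1.5−1) = 1.4995
Δθ = wrap(1.4995 − 1.5708) = -0.0713; ω₁ = Δθ/dt₁ = -0.0357
distance = √((1.5−1)² + (4−-3)²) = 7.0178; v₂ = distance/dt₂ = 14.0357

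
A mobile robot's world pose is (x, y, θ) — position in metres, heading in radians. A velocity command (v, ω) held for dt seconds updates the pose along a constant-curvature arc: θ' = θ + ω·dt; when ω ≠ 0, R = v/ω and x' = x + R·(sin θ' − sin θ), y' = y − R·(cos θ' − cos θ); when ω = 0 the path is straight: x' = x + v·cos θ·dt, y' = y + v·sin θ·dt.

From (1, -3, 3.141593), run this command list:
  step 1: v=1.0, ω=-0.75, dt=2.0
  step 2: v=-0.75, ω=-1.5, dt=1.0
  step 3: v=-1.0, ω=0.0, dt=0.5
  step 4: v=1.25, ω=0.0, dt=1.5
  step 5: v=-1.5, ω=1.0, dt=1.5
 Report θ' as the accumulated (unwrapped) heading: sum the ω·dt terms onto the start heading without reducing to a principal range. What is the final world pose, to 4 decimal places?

step 1: θ'=1.6416 (R=-1.3333) → pose (-0.3300, -1.7610, 1.6416)
step 2: θ'=0.1416 (R=0.5000) → pose (-0.7582, -2.2913, 0.1416)
step 3: θ'=0.1416 (straight) → pose (-1.2532, -2.3619, 0.1416)
step 4: θ'=0.1416 (straight) → pose (0.6031, -2.0973, 0.1416)
step 5: θ'=1.6416 (R=-1.5000) → pose (-0.6815, -3.6884, 1.6416)

(-0.6815, -3.6884, 1.6416)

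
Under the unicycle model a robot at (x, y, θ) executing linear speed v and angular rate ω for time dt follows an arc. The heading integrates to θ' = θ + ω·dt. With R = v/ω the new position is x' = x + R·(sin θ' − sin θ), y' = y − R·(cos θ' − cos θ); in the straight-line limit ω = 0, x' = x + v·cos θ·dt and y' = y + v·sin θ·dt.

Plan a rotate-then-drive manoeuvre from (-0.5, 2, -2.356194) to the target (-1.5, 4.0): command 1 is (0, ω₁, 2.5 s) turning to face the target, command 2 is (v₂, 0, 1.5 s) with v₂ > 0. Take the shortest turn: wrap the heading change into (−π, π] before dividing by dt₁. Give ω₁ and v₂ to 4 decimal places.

ω₁ = -0.7570, v₂ = 1.4907

heading to target = atan2(4−2, -1.5−-0.5) = 2.0344
Δθ = wrap(2.0344 − -2.3562) = -1.8925; ω₁ = Δθ/dt₁ = -0.7570
distance = √((-1.5−-0.5)² + (4−2)²) = 2.2361; v₂ = distance/dt₂ = 1.4907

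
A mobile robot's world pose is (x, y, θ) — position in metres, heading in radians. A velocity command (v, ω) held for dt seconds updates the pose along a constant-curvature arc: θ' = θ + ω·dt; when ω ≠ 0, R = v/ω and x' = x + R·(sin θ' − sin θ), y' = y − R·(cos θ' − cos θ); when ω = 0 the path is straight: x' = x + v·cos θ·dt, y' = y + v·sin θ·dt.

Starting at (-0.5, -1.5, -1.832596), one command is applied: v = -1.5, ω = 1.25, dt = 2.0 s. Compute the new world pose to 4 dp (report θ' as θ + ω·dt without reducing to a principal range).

(-2.4018, -0.2469, 0.6674)

θ' = -1.8326 + 1.25·2.0 = 0.6674
R = v/ω = -1.5/1.25 = -1.2000
x' = -0.5 + -1.2000·(sin 0.6674 − sin -1.8326) = -2.4018
y' = -1.5 − -1.2000·(cos 0.6674 − cos -1.8326) = -0.2469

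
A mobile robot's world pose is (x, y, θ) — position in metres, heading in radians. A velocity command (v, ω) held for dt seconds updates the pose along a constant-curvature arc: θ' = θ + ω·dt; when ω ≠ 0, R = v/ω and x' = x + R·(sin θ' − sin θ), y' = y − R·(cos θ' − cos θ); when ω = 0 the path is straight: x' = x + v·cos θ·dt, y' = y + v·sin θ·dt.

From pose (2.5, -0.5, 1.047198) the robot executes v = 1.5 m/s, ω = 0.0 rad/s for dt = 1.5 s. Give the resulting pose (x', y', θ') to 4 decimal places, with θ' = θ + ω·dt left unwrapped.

(3.6250, 1.4486, 1.0472)

θ' = 1.0472 + 0.0·1.5 = 1.0472
ω = 0 → straight: x' = 2.5 + 1.5·cos(1.0472)·1.5 = 3.6250
y' = -0.5 + 1.5·sin(1.0472)·1.5 = 1.4486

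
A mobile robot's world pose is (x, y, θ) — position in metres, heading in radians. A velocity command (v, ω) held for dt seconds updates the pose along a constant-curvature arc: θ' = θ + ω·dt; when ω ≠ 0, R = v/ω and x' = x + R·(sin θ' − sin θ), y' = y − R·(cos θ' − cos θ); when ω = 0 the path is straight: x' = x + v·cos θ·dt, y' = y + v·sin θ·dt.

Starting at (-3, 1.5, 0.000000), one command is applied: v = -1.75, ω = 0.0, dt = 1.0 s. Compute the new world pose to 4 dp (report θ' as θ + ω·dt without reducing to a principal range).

θ' = 0.0000 + 0.0·1.0 = 0.0000
ω = 0 → straight: x' = -3 + -1.75·cos(0.0000)·1.0 = -4.7500
y' = 1.5 + -1.75·sin(0.0000)·1.0 = 1.5000

(-4.7500, 1.5000, 0.0000)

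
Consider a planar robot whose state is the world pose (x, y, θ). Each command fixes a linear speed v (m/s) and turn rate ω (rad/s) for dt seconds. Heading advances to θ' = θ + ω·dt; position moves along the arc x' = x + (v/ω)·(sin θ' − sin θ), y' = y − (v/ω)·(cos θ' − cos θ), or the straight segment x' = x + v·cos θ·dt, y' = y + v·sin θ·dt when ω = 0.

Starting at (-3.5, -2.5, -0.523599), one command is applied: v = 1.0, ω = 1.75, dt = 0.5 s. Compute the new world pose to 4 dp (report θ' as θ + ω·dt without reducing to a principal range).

(-3.0176, -2.5416, 0.3514)

θ' = -0.5236 + 1.75·0.5 = 0.3514
R = v/ω = 1.0/1.75 = 0.5714
x' = -3.5 + 0.5714·(sin 0.3514 − sin -0.5236) = -3.0176
y' = -2.5 − 0.5714·(cos 0.3514 − cos -0.5236) = -2.5416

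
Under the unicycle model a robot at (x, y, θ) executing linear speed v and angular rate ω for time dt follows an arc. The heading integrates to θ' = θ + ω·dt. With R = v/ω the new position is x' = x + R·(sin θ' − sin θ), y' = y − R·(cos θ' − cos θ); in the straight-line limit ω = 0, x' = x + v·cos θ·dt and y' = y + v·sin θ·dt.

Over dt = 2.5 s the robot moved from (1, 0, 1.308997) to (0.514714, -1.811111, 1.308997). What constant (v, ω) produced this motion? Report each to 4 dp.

Δθ = 1.308997 − 1.308997 = 0.000000
ω = Δθ/dt = 0.000000/2.5 = 0.0000
ω = 0 → v = (Δx·cos θ + Δy·sin θ)/dt = -0.7500

v = -0.7500, ω = 0.0000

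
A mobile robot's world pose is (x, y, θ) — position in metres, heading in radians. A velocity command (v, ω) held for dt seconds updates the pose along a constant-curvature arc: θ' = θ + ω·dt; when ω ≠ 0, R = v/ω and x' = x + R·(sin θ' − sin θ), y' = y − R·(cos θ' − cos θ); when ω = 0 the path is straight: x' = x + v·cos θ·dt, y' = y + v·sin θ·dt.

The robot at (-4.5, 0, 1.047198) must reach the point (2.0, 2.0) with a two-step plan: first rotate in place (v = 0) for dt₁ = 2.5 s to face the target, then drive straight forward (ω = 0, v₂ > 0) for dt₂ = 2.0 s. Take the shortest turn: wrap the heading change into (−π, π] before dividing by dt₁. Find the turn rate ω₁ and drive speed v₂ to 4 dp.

ω₁ = -0.2995, v₂ = 3.4004

heading to target = atan2(2−0, 2−-4.5) = 0.2985
Δθ = wrap(0.2985 − 1.0472) = -0.7487; ω₁ = Δθ/dt₁ = -0.2995
distance = √((2−-4.5)² + (2−0)²) = 6.8007; v₂ = distance/dt₂ = 3.4004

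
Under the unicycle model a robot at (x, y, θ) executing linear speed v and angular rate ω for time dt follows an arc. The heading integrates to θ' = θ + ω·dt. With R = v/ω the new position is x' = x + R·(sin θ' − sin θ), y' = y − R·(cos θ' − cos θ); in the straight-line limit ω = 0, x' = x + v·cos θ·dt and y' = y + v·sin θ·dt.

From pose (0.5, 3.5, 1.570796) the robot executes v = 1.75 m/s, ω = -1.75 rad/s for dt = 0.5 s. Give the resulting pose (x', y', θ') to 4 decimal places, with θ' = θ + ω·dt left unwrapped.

θ' = 1.5708 + -1.75·0.5 = 0.6958
R = v/ω = 1.75/-1.75 = -1.0000
x' = 0.5 + -1.0000·(sin 0.6958 − sin 1.5708) = 0.8590
y' = 3.5 − -1.0000·(cos 0.6958 − cos 1.5708) = 4.2675

(0.8590, 4.2675, 0.6958)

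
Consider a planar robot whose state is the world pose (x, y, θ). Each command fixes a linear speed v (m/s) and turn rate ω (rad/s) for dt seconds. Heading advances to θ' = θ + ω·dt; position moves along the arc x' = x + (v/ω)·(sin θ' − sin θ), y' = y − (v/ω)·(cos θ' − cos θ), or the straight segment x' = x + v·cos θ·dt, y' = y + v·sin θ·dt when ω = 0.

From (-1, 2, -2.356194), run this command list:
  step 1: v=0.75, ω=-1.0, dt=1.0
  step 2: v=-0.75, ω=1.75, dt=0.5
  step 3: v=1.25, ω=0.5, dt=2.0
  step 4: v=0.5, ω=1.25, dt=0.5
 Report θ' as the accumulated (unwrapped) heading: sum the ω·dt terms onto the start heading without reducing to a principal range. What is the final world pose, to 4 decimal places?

step 1: θ'=-3.3562 (R=-0.7500) → pose (-1.6900, 1.7975, -3.3562)
step 2: θ'=-2.4812 (R=-0.4286) → pose (-1.3359, 1.8778, -2.4812)
step 3: θ'=-1.4812 (R=2.5000) → pose (-2.2923, -0.3203, -1.4812)
step 4: θ'=-0.8562 (R=0.4000) → pose (-2.1960, -0.5466, -0.8562)

(-2.1960, -0.5466, -0.8562)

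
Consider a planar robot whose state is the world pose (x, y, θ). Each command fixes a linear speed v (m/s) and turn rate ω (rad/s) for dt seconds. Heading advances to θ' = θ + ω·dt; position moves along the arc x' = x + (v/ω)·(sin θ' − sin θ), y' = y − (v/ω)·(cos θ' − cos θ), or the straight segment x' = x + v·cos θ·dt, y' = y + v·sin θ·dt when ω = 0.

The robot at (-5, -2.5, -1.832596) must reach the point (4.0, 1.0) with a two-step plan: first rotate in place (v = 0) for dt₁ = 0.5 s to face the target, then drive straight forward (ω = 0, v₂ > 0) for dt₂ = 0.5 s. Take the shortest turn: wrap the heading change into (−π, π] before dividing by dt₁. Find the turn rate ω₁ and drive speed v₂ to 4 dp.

heading to target = atan2(1−-2.5, 4−-5) = 0.3709
Δθ = wrap(0.3709 − -1.8326) = 2.2035; ω₁ = Δθ/dt₁ = 4.4070
distance = √((4−-5)² + (1−-2.5)²) = 9.6566; v₂ = distance/dt₂ = 19.3132

ω₁ = 4.4070, v₂ = 19.3132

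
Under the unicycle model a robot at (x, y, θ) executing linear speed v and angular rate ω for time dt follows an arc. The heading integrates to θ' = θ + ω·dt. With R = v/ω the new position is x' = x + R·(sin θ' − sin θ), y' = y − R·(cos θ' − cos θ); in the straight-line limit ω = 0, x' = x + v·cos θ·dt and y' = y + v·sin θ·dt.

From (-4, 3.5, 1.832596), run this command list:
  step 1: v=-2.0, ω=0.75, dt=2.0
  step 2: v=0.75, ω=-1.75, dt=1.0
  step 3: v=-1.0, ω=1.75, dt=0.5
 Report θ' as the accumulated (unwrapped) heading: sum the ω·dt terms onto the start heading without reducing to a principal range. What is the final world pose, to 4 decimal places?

step 1: θ'=3.3326 (R=-2.6667) → pose (-0.9179, 1.5720, 3.3326)
step 2: θ'=1.5826 (R=-0.4286) → pose (-1.4279, 1.9877, 1.5826)
step 3: θ'=2.4576 (R=-0.5714) → pose (-1.2175, 1.5516, 2.4576)

(-1.2175, 1.5516, 2.4576)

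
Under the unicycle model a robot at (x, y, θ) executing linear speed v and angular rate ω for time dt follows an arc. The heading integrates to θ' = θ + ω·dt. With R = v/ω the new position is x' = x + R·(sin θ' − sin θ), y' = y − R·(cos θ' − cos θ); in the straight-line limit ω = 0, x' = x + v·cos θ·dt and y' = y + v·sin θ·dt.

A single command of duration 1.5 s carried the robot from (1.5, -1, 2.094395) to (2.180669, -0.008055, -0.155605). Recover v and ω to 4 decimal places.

v = 1.0000, ω = -1.5000

Δθ = -0.155605 − 2.094395 = -2.250000
ω = Δθ/dt = -2.250000/1.5 = -1.5000
R = −Δy/(cos θ' − cos θ) = -0.6667
v = R·ω = -0.6667·-1.5000 = 1.0000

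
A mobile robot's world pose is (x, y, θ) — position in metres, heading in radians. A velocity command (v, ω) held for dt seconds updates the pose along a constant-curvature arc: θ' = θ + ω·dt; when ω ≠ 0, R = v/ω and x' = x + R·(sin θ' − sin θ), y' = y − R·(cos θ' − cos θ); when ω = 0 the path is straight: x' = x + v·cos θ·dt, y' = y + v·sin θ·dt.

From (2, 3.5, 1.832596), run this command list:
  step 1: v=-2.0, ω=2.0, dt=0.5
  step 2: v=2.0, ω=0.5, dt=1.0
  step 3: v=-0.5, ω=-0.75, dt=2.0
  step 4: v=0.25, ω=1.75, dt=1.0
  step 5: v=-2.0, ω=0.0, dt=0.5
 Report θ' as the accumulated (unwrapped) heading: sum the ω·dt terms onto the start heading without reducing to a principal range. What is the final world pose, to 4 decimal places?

(2.1619, 2.9599, 3.5826)

step 1: θ'=2.8326 (R=-1.0000) → pose (2.6618, 2.8062, 2.8326)
step 2: θ'=3.3326 (R=4.0000) → pose (0.6860, 2.9229, 3.3326)
step 3: θ'=1.8326 (R=0.6667) → pose (1.4565, 2.4409, 1.8326)
step 4: θ'=3.5826 (R=0.1429) → pose (1.2576, 2.5331, 3.5826)
step 5: θ'=3.5826 (straight) → pose (2.1619, 2.9599, 3.5826)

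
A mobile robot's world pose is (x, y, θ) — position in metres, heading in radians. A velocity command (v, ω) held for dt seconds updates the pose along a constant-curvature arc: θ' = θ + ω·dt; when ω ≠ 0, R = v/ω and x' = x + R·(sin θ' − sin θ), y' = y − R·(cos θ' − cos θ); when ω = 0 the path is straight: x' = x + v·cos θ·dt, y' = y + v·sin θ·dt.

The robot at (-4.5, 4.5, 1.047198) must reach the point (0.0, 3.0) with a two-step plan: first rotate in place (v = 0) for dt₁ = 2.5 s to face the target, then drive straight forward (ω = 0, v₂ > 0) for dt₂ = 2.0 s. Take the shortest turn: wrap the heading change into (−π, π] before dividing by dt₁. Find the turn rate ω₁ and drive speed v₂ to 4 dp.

heading to target = atan2(3−4.5, 0−-4.5) = -0.3218
Δθ = wrap(-0.3218 − 1.0472) = -1.3689; ω₁ = Δθ/dt₁ = -0.5476
distance = √((0−-4.5)² + (3−4.5)²) = 4.7434; v₂ = distance/dt₂ = 2.3717

ω₁ = -0.5476, v₂ = 2.3717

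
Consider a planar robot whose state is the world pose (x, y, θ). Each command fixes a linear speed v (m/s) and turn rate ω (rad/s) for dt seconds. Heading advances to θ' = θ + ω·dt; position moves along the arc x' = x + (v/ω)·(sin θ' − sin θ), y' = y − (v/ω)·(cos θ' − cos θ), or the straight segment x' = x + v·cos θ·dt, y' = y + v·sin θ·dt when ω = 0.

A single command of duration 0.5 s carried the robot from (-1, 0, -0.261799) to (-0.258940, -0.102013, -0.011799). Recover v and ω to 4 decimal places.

v = 1.5000, ω = 0.5000

Δθ = -0.011799 − -0.261799 = 0.250000
ω = Δθ/dt = 0.250000/0.5 = 0.5000
R = Δx/(sin θ' − sin θ) = 3.0000
v = R·ω = 3.0000·0.5000 = 1.5000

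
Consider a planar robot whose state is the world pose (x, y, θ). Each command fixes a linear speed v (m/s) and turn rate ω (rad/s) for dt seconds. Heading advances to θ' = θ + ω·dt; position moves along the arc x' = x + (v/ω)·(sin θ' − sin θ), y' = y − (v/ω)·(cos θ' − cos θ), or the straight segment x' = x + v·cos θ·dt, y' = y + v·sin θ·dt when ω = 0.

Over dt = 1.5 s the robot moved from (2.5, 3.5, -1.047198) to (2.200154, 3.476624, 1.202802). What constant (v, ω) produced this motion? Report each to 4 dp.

v = -0.2500, ω = 1.5000

Δθ = 1.202802 − -1.047198 = 2.250000
ω = Δθ/dt = 2.250000/1.5 = 1.5000
R = Δx/(sin θ' − sin θ) = -0.1667
v = R·ω = -0.1667·1.5000 = -0.2500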